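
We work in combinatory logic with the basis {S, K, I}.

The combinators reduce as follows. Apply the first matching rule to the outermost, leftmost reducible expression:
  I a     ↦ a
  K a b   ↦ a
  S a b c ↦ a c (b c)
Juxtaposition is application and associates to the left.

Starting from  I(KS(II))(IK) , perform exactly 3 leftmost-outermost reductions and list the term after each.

Answer: after 3 steps: SK

Derivation:
  start: I(KS(II))(IK)
  step 1: KS(II)(IK)
  step 2: S(IK)
  step 3: SK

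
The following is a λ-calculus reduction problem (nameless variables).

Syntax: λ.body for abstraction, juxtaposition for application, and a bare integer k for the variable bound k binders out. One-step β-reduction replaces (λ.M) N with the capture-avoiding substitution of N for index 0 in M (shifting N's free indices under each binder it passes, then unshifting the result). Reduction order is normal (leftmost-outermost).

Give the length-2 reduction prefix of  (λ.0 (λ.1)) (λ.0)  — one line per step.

Answer: after 2 steps: λ.λ.0

Derivation:
  start: (λ.0 (λ.1)) (λ.0)
  step 1: (λ.0) (λ.λ.0)
  step 2: λ.λ.0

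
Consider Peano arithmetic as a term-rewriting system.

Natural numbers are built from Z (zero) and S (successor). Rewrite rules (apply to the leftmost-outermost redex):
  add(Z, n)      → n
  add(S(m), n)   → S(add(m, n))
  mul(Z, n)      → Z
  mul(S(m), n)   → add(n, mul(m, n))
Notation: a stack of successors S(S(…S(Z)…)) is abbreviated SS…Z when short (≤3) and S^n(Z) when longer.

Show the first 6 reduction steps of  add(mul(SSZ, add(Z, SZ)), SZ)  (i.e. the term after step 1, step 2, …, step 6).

Answer: after 6 steps: S(add(add(add(Z, SZ), mul(Z, add(Z, SZ))), SZ))

Working:
  start: add(mul(SSZ, add(Z, SZ)), SZ)
  [1] add(add(add(Z, SZ), mul(SZ, add(Z, SZ))), SZ)
  [2] add(add(SZ, mul(SZ, add(Z, SZ))), SZ)
  [3] add(S(add(Z, mul(SZ, add(Z, SZ)))), SZ)
  [4] S(add(add(Z, mul(SZ, add(Z, SZ))), SZ))
  [5] S(add(mul(SZ, add(Z, SZ)), SZ))
  [6] S(add(add(add(Z, SZ), mul(Z, add(Z, SZ))), SZ))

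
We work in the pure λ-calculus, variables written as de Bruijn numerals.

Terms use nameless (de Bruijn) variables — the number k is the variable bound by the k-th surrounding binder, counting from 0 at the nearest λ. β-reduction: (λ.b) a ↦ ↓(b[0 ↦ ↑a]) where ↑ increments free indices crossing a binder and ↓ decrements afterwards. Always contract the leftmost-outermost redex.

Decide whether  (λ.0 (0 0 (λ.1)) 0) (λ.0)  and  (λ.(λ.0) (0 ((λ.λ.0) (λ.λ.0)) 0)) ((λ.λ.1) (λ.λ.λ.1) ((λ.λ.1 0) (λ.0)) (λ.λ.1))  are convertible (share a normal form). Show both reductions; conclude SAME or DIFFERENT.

Answer: SAME — A ⇓ λ.0, B ⇓ λ.0

Derivation:
Term A:
  start: (λ.0 (0 0 (λ.1)) 0) (λ.0)
  step 1: (λ.0) ((λ.0) (λ.0) (λ.λ.0)) (λ.0)
  step 2: (λ.0) (λ.0) (λ.λ.0) (λ.0)
  step 3: (λ.0) (λ.λ.0) (λ.0)
  step 4: (λ.λ.0) (λ.0)
  step 5: λ.0

Term B:
  start: (λ.(λ.0) (0 ((λ.λ.0) (λ.λ.0)) 0)) ((λ.λ.1) (λ.λ.λ.1) ((λ.λ.1 0) (λ.0)) (λ.λ.1))
  step 1: (λ.0) ((λ.λ.1) (λ.λ.λ.1) ((λ.λ.1 0) (λ.0)) (λ.λ.1) ((λ.λ.0) (λ.λ.0)) ((λ.λ.1) (λ.λ.λ.1) ((λ.λ.1 0) (λ.0)) (λ.λ.1)))
  step 2: (λ.λ.1) (λ.λ.λ.1) ((λ.λ.1 0) (λ.0)) (λ.λ.1) ((λ.λ.0) (λ.λ.0)) ((λ.λ.1) (λ.λ.λ.1) ((λ.λ.1 0) (λ.0)) (λ.λ.1))
  step 3: (λ.λ.λ.λ.1) ((λ.λ.1 0) (λ.0)) (λ.λ.1) ((λ.λ.0) (λ.λ.0)) ((λ.λ.1) (λ.λ.λ.1) ((λ.λ.1 0) (λ.0)) (λ.λ.1))
  step 4: (λ.λ.λ.1) (λ.λ.1) ((λ.λ.0) (λ.λ.0)) ((λ.λ.1) (λ.λ.λ.1) ((λ.λ.1 0) (λ.0)) (λ.λ.1))
  step 5: (λ.λ.1) ((λ.λ.0) (λ.λ.0)) ((λ.λ.1) (λ.λ.λ.1) ((λ.λ.1 0) (λ.0)) (λ.λ.1))
  step 6: (λ.(λ.λ.0) (λ.λ.0)) ((λ.λ.1) (λ.λ.λ.1) ((λ.λ.1 0) (λ.0)) (λ.λ.1))
  step 7: (λ.λ.0) (λ.λ.0)
  step 8: λ.0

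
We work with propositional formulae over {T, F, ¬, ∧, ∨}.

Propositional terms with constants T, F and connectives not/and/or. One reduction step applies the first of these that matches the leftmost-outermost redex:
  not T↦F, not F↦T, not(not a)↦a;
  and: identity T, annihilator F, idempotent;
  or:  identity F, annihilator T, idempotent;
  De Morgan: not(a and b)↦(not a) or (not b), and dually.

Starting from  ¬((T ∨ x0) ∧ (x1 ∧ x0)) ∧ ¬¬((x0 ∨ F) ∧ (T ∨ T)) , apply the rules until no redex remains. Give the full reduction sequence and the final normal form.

Answer: normal form = (¬x1 ∨ ¬x0) ∧ x0  (in 10 steps)

Reduction:
  start: ¬((T ∨ x0) ∧ (x1 ∧ x0)) ∧ ¬¬((x0 ∨ F) ∧ (T ∨ T))
  →1  (¬(T ∨ x0) ∨ ¬(x1 ∧ x0)) ∧ ¬¬((x0 ∨ F) ∧ (T ∨ T))
  →2  ((¬T ∧ ¬x0) ∨ ¬(x1 ∧ x0)) ∧ ¬¬((x0 ∨ F) ∧ (T ∨ T))
  →3  ((F ∧ ¬x0) ∨ ¬(x1 ∧ x0)) ∧ ¬¬((x0 ∨ F) ∧ (T ∨ T))
  →4  (F ∨ ¬(x1 ∧ x0)) ∧ ¬¬((x0 ∨ F) ∧ (T ∨ T))
  →5  ¬(x1 ∧ x0) ∧ ¬¬((x0 ∨ F) ∧ (T ∨ T))
  →6  (¬x1 ∨ ¬x0) ∧ ¬¬((x0 ∨ F) ∧ (T ∨ T))
  →7  (¬x1 ∨ ¬x0) ∧ ((x0 ∨ F) ∧ (T ∨ T))
  →8  (¬x1 ∨ ¬x0) ∧ (x0 ∧ (T ∨ T))
  →9  (¬x1 ∨ ¬x0) ∧ (x0 ∧ T)
  →10  (¬x1 ∨ ¬x0) ∧ x0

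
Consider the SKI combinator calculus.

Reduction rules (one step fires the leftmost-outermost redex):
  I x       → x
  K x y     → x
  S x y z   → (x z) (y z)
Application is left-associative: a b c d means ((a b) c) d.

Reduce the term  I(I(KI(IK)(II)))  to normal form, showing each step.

  start: I(I(KI(IK)(II)))
  [1] I(KI(IK)(II))
  [2] KI(IK)(II)
  [3] I(II)
  [4] II
  [5] I

Answer: normal form = I  (in 5 steps)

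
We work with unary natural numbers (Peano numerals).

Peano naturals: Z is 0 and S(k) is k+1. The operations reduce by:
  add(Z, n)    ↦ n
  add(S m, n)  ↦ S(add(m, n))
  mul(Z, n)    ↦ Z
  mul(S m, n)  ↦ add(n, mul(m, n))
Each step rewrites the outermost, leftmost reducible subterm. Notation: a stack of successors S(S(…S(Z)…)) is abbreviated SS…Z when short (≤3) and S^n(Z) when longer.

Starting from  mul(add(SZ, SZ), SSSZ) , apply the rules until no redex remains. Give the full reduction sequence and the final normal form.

Answer: normal form = S^6(Z)  (in 13 steps)

Working:
  start: mul(add(SZ, SZ), SSSZ)
  →1  mul(S(add(Z, SZ)), SSSZ)
  →2  add(SSSZ, mul(add(Z, SZ), SSSZ))
  →3  S(add(SSZ, mul(add(Z, SZ), SSSZ)))
  →4  S(S(add(SZ, mul(add(Z, SZ), SSSZ))))
  →5  S(S(S(add(Z, mul(add(Z, SZ), SSSZ)))))
  →6  S(S(S(mul(add(Z, SZ), SSSZ))))
  →7  S(S(S(mul(SZ, SSSZ))))
  →8  S(S(S(add(SSSZ, mul(Z, SSSZ)))))
  →9  S(S(S(S(add(SSZ, mul(Z, SSSZ))))))
  →10  S(S(S(S(S(add(SZ, mul(Z, SSSZ)))))))
  →11  S(S(S(S(S(S(add(Z, mul(Z, SSSZ))))))))
  →12  S(S(S(S(S(S(mul(Z, SSSZ)))))))
  →13  S^6(Z)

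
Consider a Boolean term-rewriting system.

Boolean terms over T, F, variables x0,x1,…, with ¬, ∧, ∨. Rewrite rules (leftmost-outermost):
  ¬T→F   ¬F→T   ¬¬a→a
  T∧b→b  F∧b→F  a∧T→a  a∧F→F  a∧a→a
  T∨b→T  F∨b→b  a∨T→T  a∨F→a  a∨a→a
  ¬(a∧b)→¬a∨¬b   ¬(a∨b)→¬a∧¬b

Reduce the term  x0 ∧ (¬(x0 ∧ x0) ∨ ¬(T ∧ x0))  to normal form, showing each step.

Answer: normal form = x0 ∧ ¬x0  (in 6 steps)

Derivation:
  start: x0 ∧ (¬(x0 ∧ x0) ∨ ¬(T ∧ x0))
  →1  x0 ∧ ((¬x0 ∨ ¬x0) ∨ ¬(T ∧ x0))
  →2  x0 ∧ (¬x0 ∨ ¬(T ∧ x0))
  →3  x0 ∧ (¬x0 ∨ (¬T ∨ ¬x0))
  →4  x0 ∧ (¬x0 ∨ (F ∨ ¬x0))
  →5  x0 ∧ (¬x0 ∨ ¬x0)
  →6  x0 ∧ ¬x0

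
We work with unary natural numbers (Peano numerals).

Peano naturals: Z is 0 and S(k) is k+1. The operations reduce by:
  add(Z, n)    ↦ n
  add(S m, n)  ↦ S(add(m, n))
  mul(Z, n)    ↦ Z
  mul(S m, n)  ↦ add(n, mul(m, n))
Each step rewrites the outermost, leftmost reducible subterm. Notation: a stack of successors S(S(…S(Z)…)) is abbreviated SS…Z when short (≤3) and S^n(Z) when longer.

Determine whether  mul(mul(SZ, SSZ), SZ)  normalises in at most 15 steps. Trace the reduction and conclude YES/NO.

  start: mul(mul(SZ, SSZ), SZ)
  →1  mul(add(SSZ, mul(Z, SSZ)), SZ)
  →2  mul(S(add(SZ, mul(Z, SSZ))), SZ)
  →3  add(SZ, mul(add(SZ, mul(Z, SSZ)), SZ))
  →4  S(add(Z, mul(add(SZ, mul(Z, SSZ)), SZ)))
  →5  S(mul(add(SZ, mul(Z, SSZ)), SZ))
  →6  S(mul(S(add(Z, mul(Z, SSZ))), SZ))
  →7  S(add(SZ, mul(add(Z, mul(Z, SSZ)), SZ)))
  →8  S(S(add(Z, mul(add(Z, mul(Z, SSZ)), SZ))))
  →9  S(S(mul(add(Z, mul(Z, SSZ)), SZ)))
  →10  S(S(mul(mul(Z, SSZ), SZ)))
  →11  S(S(mul(Z, SZ)))
  →12  SSZ

Answer: YES — reaches normal form SSZ in 12 ≤ 15 steps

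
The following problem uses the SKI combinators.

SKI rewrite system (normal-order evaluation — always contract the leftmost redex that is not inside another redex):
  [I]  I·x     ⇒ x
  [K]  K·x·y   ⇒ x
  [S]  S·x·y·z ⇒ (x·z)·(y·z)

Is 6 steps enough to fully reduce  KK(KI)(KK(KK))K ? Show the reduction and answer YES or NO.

Answer: YES — reaches normal form K in 3 ≤ 6 steps

Reduction:
  start: KK(KI)(KK(KK))K
  →1  K(KK(KK))K
  →2  KK(KK)
  →3  K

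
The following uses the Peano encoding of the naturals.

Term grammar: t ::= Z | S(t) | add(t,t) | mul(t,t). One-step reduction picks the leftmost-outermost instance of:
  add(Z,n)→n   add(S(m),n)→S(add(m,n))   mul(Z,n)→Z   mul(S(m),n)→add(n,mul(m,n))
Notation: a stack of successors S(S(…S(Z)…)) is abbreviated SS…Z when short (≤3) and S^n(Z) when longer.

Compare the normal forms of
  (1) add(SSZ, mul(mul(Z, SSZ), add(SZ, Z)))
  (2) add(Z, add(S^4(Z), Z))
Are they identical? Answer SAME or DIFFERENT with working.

Answer: DIFFERENT — A ⇓ SSZ, B ⇓ S^4(Z)

Working:
Term A:
  start: add(SSZ, mul(mul(Z, SSZ), add(SZ, Z)))
  →1  S(add(SZ, mul(mul(Z, SSZ), add(SZ, Z))))
  →2  S(S(add(Z, mul(mul(Z, SSZ), add(SZ, Z)))))
  →3  S(S(mul(mul(Z, SSZ), add(SZ, Z))))
  →4  S(S(mul(Z, add(SZ, Z))))
  →5  SSZ

Term B:
  start: add(Z, add(S^4(Z), Z))
  →1  add(S^4(Z), Z)
  →2  S(add(SSSZ, Z))
  →3  S(S(add(SSZ, Z)))
  →4  S(S(S(add(SZ, Z))))
  →5  S(S(S(S(add(Z, Z)))))
  →6  S^4(Z)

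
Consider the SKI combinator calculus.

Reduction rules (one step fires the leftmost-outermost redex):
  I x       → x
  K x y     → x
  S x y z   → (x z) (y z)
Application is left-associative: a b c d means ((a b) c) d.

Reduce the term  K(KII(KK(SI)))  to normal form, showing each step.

Answer: normal form = KK  (in 3 steps)

Derivation:
  start: K(KII(KK(SI)))
  step 1: K(I(KK(SI)))
  step 2: K(KK(SI))
  step 3: KK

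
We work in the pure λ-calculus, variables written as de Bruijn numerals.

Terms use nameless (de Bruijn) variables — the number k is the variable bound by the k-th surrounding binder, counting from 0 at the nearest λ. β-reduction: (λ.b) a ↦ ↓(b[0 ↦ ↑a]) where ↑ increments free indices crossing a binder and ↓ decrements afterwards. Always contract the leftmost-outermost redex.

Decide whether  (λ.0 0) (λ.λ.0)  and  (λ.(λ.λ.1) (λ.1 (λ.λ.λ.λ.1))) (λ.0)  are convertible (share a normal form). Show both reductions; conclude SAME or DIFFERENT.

Term A:
  start: (λ.0 0) (λ.λ.0)
  →1  (λ.λ.0) (λ.λ.0)
  →2  λ.0

Term B:
  start: (λ.(λ.λ.1) (λ.1 (λ.λ.λ.λ.1))) (λ.0)
  →1  (λ.λ.1) (λ.(λ.0) (λ.λ.λ.λ.1))
  →2  λ.λ.(λ.0) (λ.λ.λ.λ.1)
  →3  λ.λ.λ.λ.λ.λ.1

Answer: DIFFERENT — A ⇓ λ.0, B ⇓ λ.λ.λ.λ.λ.λ.1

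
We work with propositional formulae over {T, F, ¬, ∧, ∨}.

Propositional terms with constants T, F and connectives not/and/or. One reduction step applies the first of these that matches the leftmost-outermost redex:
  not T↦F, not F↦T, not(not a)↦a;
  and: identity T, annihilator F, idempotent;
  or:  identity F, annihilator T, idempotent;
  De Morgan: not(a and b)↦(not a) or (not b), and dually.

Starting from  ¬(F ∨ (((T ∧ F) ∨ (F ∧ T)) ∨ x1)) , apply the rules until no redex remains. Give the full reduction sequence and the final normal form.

  start: ¬(F ∨ (((T ∧ F) ∨ (F ∧ T)) ∨ x1))
  step 1: ¬F ∧ ¬(((T ∧ F) ∨ (F ∧ T)) ∨ x1)
  step 2: T ∧ ¬(((T ∧ F) ∨ (F ∧ T)) ∨ x1)
  step 3: ¬(((T ∧ F) ∨ (F ∧ T)) ∨ x1)
  step 4: ¬((T ∧ F) ∨ (F ∧ T)) ∧ ¬x1
  step 5: (¬(T ∧ F) ∧ ¬(F ∧ T)) ∧ ¬x1
  step 6: ((¬T ∨ ¬F) ∧ ¬(F ∧ T)) ∧ ¬x1
  step 7: ((F ∨ ¬F) ∧ ¬(F ∧ T)) ∧ ¬x1
  step 8: (¬F ∧ ¬(F ∧ T)) ∧ ¬x1
  step 9: (T ∧ ¬(F ∧ T)) ∧ ¬x1
  step 10: ¬(F ∧ T) ∧ ¬x1
  step 11: (¬F ∨ ¬T) ∧ ¬x1
  step 12: (T ∨ ¬T) ∧ ¬x1
  step 13: T ∧ ¬x1
  step 14: ¬x1

Answer: normal form = ¬x1  (in 14 steps)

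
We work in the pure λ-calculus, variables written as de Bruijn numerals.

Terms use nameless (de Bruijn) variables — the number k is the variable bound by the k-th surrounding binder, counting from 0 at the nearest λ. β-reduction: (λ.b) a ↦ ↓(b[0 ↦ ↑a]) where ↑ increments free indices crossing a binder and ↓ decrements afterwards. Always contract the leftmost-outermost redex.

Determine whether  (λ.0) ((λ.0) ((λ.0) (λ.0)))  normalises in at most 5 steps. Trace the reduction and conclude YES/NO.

Answer: YES — reaches normal form λ.0 in 3 ≤ 5 steps

Reduction:
  start: (λ.0) ((λ.0) ((λ.0) (λ.0)))
  [1] (λ.0) ((λ.0) (λ.0))
  [2] (λ.0) (λ.0)
  [3] λ.0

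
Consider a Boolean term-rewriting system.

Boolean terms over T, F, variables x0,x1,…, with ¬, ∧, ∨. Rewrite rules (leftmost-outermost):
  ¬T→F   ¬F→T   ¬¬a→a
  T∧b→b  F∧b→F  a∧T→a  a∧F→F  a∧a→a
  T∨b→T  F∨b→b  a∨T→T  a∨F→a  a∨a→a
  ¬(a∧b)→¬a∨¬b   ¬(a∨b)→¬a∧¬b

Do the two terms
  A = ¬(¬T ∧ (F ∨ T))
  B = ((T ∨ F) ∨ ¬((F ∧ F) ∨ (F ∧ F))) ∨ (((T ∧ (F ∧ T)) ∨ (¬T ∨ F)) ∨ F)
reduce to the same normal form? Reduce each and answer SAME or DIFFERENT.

Term A:
  start: ¬(¬T ∧ (F ∨ T))
  →1  ¬¬T ∨ ¬(F ∨ T)
  →2  T ∨ ¬(F ∨ T)
  →3  T

Term B:
  start: ((T ∨ F) ∨ ¬((F ∧ F) ∨ (F ∧ F))) ∨ (((T ∧ (F ∧ T)) ∨ (¬T ∨ F)) ∨ F)
  →1  (T ∨ ¬((F ∧ F) ∨ (F ∧ F))) ∨ (((T ∧ (F ∧ T)) ∨ (¬T ∨ F)) ∨ F)
  →2  T ∨ (((T ∧ (F ∧ T)) ∨ (¬T ∨ F)) ∨ F)
  →3  T

Answer: SAME — A ⇓ T, B ⇓ T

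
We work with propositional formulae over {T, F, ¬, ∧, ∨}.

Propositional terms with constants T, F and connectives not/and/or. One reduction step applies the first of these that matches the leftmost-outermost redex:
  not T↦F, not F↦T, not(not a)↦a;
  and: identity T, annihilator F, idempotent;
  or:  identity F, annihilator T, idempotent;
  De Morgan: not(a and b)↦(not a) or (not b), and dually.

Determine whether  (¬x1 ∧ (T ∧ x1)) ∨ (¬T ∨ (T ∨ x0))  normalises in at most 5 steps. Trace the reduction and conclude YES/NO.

  start: (¬x1 ∧ (T ∧ x1)) ∨ (¬T ∨ (T ∨ x0))
  [1] (¬x1 ∧ x1) ∨ (¬T ∨ (T ∨ x0))
  [2] (¬x1 ∧ x1) ∨ (F ∨ (T ∨ x0))
  [3] (¬x1 ∧ x1) ∨ (T ∨ x0)
  [4] (¬x1 ∧ x1) ∨ T
  [5] T

Answer: YES — reaches normal form T in 5 ≤ 5 steps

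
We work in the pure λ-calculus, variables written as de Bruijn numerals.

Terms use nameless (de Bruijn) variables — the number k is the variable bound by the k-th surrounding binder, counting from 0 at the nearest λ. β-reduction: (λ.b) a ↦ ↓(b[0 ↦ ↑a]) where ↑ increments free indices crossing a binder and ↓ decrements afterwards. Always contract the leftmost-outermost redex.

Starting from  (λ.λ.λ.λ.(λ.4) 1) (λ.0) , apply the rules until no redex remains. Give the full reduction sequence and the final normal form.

Answer: normal form = λ.λ.λ.λ.0  (in 2 steps)

Working:
  start: (λ.λ.λ.λ.(λ.4) 1) (λ.0)
  step 1: λ.λ.λ.(λ.λ.0) 1
  step 2: λ.λ.λ.λ.0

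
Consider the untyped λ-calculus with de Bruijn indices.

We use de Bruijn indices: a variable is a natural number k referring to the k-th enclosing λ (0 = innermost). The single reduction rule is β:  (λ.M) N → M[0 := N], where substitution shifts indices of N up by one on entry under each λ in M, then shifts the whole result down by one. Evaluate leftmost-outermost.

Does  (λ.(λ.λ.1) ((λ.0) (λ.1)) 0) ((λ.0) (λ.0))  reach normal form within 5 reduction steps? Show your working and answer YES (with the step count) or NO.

Answer: YES — reaches normal form λ.λ.0 in 5 ≤ 5 steps

Derivation:
  start: (λ.(λ.λ.1) ((λ.0) (λ.1)) 0) ((λ.0) (λ.0))
  [1] (λ.λ.1) ((λ.0) (λ.(λ.0) (λ.0))) ((λ.0) (λ.0))
  [2] (λ.(λ.0) (λ.(λ.0) (λ.0))) ((λ.0) (λ.0))
  [3] (λ.0) (λ.(λ.0) (λ.0))
  [4] λ.(λ.0) (λ.0)
  [5] λ.λ.0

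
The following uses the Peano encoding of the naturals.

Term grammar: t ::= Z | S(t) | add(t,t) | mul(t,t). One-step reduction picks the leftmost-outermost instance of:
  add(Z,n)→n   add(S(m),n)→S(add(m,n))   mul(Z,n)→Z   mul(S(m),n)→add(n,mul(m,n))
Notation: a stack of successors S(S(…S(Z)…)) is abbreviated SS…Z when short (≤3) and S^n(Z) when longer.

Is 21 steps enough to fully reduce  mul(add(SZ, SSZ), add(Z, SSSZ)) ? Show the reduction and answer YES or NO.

  start: mul(add(SZ, SSZ), add(Z, SSSZ))
  →1  mul(S(add(Z, SSZ)), add(Z, SSSZ))
  →2  add(add(Z, SSSZ), mul(add(Z, SSZ), add(Z, SSSZ)))
  →3  add(SSSZ, mul(add(Z, SSZ), add(Z, SSSZ)))
  →4  S(add(SSZ, mul(add(Z, SSZ), add(Z, SSSZ))))
  →5  S(S(add(SZ, mul(add(Z, SSZ), add(Z, SSSZ)))))
  →6  S(S(S(add(Z, mul(add(Z, SSZ), add(Z, SSSZ))))))
  →7  S(S(S(mul(add(Z, SSZ), add(Z, SSSZ)))))
  →8  S(S(S(mul(SSZ, add(Z, SSSZ)))))
  →9  S(S(S(add(add(Z, SSSZ), mul(SZ, add(Z, SSSZ))))))
  →10  S(S(S(add(SSSZ, mul(SZ, add(Z, SSSZ))))))
  →11  S(S(S(S(add(SSZ, mul(SZ, add(Z, SSSZ)))))))
  →12  S(S(S(S(S(add(SZ, mul(SZ, add(Z, SSSZ))))))))
  →13  S(S(S(S(S(S(add(Z, mul(SZ, add(Z, SSSZ)))))))))
  →14  S(S(S(S(S(S(mul(SZ, add(Z, SSSZ))))))))
  →15  S(S(S(S(S(S(add(add(Z, SSSZ), mul(Z, add(Z, SSSZ)))))))))
  →16  S(S(S(S(S(S(add(SSSZ, mul(Z, add(Z, SSSZ)))))))))
  →17  S(S(S(S(S(S(S(add(SSZ, mul(Z, add(Z, SSSZ))))))))))
  →18  S(S(S(S(S(S(S(S(add(SZ, mul(Z, add(Z, SSSZ)))))))))))
  →19  S(S(S(S(S(S(S(S(S(add(Z, mul(Z, add(Z, SSSZ))))))))))))
  →20  S(S(S(S(S(S(S(S(S(mul(Z, add(Z, SSSZ)))))))))))
  →21  S^9(Z)

Answer: YES — reaches normal form S^9(Z) in 21 ≤ 21 steps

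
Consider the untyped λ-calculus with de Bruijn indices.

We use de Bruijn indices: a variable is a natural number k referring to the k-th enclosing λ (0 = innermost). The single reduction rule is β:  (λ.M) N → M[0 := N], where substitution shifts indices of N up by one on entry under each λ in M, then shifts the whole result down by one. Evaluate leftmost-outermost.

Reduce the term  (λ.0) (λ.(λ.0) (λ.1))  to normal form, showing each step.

Answer: normal form = λ.λ.1  (in 2 steps)

Derivation:
  start: (λ.0) (λ.(λ.0) (λ.1))
  →1  λ.(λ.0) (λ.1)
  →2  λ.λ.1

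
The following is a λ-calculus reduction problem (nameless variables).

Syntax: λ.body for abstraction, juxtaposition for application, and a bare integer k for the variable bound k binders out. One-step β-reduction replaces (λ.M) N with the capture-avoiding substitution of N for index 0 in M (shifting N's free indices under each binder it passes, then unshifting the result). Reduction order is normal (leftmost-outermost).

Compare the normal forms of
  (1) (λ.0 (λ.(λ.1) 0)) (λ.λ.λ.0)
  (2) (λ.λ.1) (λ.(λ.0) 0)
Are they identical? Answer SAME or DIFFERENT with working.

Answer: SAME — A ⇓ λ.λ.0, B ⇓ λ.λ.0

Derivation:
Term A:
  start: (λ.0 (λ.(λ.1) 0)) (λ.λ.λ.0)
  step 1: (λ.λ.λ.0) (λ.(λ.1) 0)
  step 2: λ.λ.0

Term B:
  start: (λ.λ.1) (λ.(λ.0) 0)
  step 1: λ.λ.(λ.0) 0
  step 2: λ.λ.0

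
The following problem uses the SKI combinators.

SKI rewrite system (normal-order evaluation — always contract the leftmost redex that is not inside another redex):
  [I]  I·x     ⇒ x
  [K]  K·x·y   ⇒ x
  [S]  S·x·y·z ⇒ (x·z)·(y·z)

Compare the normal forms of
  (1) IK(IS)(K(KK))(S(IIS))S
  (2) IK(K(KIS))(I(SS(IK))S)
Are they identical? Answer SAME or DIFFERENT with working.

Answer: DIFFERENT — A ⇓ S(SS)S, B ⇓ KI

Derivation:
Term A:
  start: IK(IS)(K(KK))(S(IIS))S
  step 1: K(IS)(K(KK))(S(IIS))S
  step 2: IS(S(IIS))S
  step 3: S(S(IIS))S
  step 4: S(S(IS))S
  step 5: S(SS)S

Term B:
  start: IK(K(KIS))(I(SS(IK))S)
  step 1: K(K(KIS))(I(SS(IK))S)
  step 2: K(KIS)
  step 3: KI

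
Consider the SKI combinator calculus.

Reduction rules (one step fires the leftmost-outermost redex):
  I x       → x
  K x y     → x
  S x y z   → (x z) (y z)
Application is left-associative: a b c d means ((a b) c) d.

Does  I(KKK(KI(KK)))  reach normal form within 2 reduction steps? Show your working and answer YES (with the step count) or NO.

Answer: NO — after 2 steps the term is K(KI(KK)), not yet normal

Derivation:
  start: I(KKK(KI(KK)))
  →1  KKK(KI(KK))
  →2  K(KI(KK))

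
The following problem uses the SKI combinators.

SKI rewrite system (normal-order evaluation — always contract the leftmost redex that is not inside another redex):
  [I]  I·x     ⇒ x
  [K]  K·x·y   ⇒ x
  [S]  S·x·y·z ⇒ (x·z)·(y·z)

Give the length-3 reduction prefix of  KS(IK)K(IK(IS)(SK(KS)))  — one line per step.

Answer: after 3 steps: SK(IS)

Derivation:
  start: KS(IK)K(IK(IS)(SK(KS)))
  [1] SK(IK(IS)(SK(KS)))
  [2] SK(K(IS)(SK(KS)))
  [3] SK(IS)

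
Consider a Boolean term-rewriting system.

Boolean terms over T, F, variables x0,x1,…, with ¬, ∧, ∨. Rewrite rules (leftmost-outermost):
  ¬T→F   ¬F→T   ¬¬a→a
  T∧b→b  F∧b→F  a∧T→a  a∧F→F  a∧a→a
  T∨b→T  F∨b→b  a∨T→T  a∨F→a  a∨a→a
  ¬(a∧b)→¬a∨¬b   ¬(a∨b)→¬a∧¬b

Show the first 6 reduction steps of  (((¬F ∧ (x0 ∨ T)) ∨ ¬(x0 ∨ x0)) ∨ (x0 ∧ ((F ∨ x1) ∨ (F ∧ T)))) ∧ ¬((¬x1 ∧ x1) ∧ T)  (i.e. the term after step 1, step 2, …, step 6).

  start: (((¬F ∧ (x0 ∨ T)) ∨ ¬(x0 ∨ x0)) ∨ (x0 ∧ ((F ∨ x1) ∨ (F ∧ T)))) ∧ ¬((¬x1 ∧ x1) ∧ T)
  [1] (((T ∧ (x0 ∨ T)) ∨ ¬(x0 ∨ x0)) ∨ (x0 ∧ ((F ∨ x1) ∨ (F ∧ T)))) ∧ ¬((¬x1 ∧ x1) ∧ T)
  [2] (((x0 ∨ T) ∨ ¬(x0 ∨ x0)) ∨ (x0 ∧ ((F ∨ x1) ∨ (F ∧ T)))) ∧ ¬((¬x1 ∧ x1) ∧ T)
  [3] ((T ∨ ¬(x0 ∨ x0)) ∨ (x0 ∧ ((F ∨ x1) ∨ (F ∧ T)))) ∧ ¬((¬x1 ∧ x1) ∧ T)
  [4] (T ∨ (x0 ∧ ((F ∨ x1) ∨ (F ∧ T)))) ∧ ¬((¬x1 ∧ x1) ∧ T)
  [5] T ∧ ¬((¬x1 ∧ x1) ∧ T)
  [6] ¬((¬x1 ∧ x1) ∧ T)

Answer: after 6 steps: ¬((¬x1 ∧ x1) ∧ T)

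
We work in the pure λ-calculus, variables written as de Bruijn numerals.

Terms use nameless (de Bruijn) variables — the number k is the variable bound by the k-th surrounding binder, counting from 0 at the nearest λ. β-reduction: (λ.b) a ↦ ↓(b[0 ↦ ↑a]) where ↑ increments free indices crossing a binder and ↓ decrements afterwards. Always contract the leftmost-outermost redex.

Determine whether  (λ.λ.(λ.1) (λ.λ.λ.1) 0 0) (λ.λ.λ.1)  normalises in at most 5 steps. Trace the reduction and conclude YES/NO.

  start: (λ.λ.(λ.1) (λ.λ.λ.1) 0 0) (λ.λ.λ.1)
  [1] λ.(λ.1) (λ.λ.λ.1) 0 0
  [2] λ.0 0 0

Answer: YES — reaches normal form λ.0 0 0 in 2 ≤ 5 steps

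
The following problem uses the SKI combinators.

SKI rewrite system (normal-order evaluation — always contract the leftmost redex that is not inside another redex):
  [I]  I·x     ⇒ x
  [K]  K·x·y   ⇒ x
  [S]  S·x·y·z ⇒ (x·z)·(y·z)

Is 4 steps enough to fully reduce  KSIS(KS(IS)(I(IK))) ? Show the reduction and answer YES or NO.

Answer: YES — reaches normal form SS(SK) in 4 ≤ 4 steps

Reduction:
  start: KSIS(KS(IS)(I(IK)))
  step 1: SS(KS(IS)(I(IK)))
  step 2: SS(S(I(IK)))
  step 3: SS(S(IK))
  step 4: SS(SK)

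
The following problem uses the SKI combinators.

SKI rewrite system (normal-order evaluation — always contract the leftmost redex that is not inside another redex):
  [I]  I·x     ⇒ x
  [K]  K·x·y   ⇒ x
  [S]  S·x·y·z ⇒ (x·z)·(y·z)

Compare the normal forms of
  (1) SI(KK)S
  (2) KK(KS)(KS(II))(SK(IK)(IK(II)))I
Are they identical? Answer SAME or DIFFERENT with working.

Term A:
  start: SI(KK)S
  →1  IS(KKS)
  →2  S(KKS)
  →3  SK

Term B:
  start: KK(KS)(KS(II))(SK(IK)(IK(II)))I
  →1  K(KS(II))(SK(IK)(IK(II)))I
  →2  KS(II)I
  →3  SI

Answer: DIFFERENT — A ⇓ SK, B ⇓ SI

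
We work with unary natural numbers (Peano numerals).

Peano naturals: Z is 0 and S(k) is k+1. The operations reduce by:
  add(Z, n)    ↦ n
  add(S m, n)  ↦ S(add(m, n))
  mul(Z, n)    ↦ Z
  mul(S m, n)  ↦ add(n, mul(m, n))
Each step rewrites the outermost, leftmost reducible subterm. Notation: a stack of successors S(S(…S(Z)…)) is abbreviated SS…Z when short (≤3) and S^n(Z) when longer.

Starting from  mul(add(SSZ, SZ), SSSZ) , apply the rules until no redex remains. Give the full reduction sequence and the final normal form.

Answer: normal form = S^9(Z)  (in 19 steps)

Working:
  start: mul(add(SSZ, SZ), SSSZ)
  step 1: mul(S(add(SZ, SZ)), SSSZ)
  step 2: add(SSSZ, mul(add(SZ, SZ), SSSZ))
  step 3: S(add(SSZ, mul(add(SZ, SZ), SSSZ)))
  step 4: S(S(add(SZ, mul(add(SZ, SZ), SSSZ))))
  step 5: S(S(S(add(Z, mul(add(SZ, SZ), SSSZ)))))
  step 6: S(S(S(mul(add(SZ, SZ), SSSZ))))
  step 7: S(S(S(mul(S(add(Z, SZ)), SSSZ))))
  step 8: S(S(S(add(SSSZ, mul(add(Z, SZ), SSSZ)))))
  step 9: S(S(S(S(add(SSZ, mul(add(Z, SZ), SSSZ))))))
  step 10: S(S(S(S(S(add(SZ, mul(add(Z, SZ), SSSZ)))))))
  step 11: S(S(S(S(S(S(add(Z, mul(add(Z, SZ), SSSZ))))))))
  step 12: S(S(S(S(S(S(mul(add(Z, SZ), SSSZ)))))))
  step 13: S(S(S(S(S(S(mul(SZ, SSSZ)))))))
  step 14: S(S(S(S(S(S(add(SSSZ, mul(Z, SSSZ))))))))
  step 15: S(S(S(S(S(S(S(add(SSZ, mul(Z, SSSZ)))))))))
  step 16: S(S(S(S(S(S(S(S(add(SZ, mul(Z, SSSZ))))))))))
  step 17: S(S(S(S(S(S(S(S(S(add(Z, mul(Z, SSSZ)))))))))))
  step 18: S(S(S(S(S(S(S(S(S(mul(Z, SSSZ))))))))))
  step 19: S^9(Z)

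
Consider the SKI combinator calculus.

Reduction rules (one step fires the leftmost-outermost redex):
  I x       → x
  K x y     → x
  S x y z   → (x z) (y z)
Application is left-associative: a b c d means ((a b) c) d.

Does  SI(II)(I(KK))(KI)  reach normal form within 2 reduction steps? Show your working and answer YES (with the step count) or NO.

  start: SI(II)(I(KK))(KI)
  [1] I(I(KK))(II(I(KK)))(KI)
  [2] I(KK)(II(I(KK)))(KI)

Answer: NO — after 2 steps the term is I(KK)(II(I(KK)))(KI), not yet normal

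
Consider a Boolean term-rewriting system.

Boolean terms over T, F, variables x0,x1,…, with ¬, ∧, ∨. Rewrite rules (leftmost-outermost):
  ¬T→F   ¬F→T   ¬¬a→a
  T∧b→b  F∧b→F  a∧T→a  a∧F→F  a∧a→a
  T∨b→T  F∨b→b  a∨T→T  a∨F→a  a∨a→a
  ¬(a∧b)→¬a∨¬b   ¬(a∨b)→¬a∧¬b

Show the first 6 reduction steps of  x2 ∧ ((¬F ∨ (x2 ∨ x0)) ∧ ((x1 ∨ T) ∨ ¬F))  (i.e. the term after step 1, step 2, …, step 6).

  start: x2 ∧ ((¬F ∨ (x2 ∨ x0)) ∧ ((x1 ∨ T) ∨ ¬F))
  step 1: x2 ∧ ((T ∨ (x2 ∨ x0)) ∧ ((x1 ∨ T) ∨ ¬F))
  step 2: x2 ∧ (T ∧ ((x1 ∨ T) ∨ ¬F))
  step 3: x2 ∧ ((x1 ∨ T) ∨ ¬F)
  step 4: x2 ∧ (T ∨ ¬F)
  step 5: x2 ∧ T
  step 6: x2

Answer: after 6 steps: x2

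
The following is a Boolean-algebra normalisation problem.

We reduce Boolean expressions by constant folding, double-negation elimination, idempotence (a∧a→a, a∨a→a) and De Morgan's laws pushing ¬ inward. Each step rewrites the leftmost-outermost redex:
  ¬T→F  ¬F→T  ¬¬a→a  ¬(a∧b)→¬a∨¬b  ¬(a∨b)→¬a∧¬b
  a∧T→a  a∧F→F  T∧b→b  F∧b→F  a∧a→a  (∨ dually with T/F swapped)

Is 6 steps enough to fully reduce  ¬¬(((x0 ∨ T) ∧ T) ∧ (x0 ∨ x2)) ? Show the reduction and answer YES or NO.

Answer: YES — reaches normal form x0 ∨ x2 in 4 ≤ 6 steps

Reduction:
  start: ¬¬(((x0 ∨ T) ∧ T) ∧ (x0 ∨ x2))
  [1] ((x0 ∨ T) ∧ T) ∧ (x0 ∨ x2)
  [2] (x0 ∨ T) ∧ (x0 ∨ x2)
  [3] T ∧ (x0 ∨ x2)
  [4] x0 ∨ x2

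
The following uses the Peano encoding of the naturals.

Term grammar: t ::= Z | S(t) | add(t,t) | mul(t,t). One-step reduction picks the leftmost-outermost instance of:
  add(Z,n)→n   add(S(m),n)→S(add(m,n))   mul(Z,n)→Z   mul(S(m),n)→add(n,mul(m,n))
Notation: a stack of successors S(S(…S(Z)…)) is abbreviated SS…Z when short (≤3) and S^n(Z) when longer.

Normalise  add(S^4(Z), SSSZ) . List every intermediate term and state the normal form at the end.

Answer: normal form = S^7(Z)  (in 5 steps)

Derivation:
  start: add(S^4(Z), SSSZ)
  [1] S(add(SSSZ, SSSZ))
  [2] S(S(add(SSZ, SSSZ)))
  [3] S(S(S(add(SZ, SSSZ))))
  [4] S(S(S(S(add(Z, SSSZ)))))
  [5] S^7(Z)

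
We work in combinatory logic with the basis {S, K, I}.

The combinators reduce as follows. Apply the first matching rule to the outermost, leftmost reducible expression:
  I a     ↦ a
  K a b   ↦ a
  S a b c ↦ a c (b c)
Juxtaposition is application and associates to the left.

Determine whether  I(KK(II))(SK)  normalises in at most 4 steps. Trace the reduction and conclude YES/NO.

  start: I(KK(II))(SK)
  [1] KK(II)(SK)
  [2] K(SK)

Answer: YES — reaches normal form K(SK) in 2 ≤ 4 steps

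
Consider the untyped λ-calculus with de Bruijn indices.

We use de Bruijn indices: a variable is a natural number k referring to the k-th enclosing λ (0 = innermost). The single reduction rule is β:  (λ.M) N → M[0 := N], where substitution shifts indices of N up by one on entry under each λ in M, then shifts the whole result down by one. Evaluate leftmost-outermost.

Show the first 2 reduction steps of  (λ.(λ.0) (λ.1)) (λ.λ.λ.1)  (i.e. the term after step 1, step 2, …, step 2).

  start: (λ.(λ.0) (λ.1)) (λ.λ.λ.1)
  [1] (λ.0) (λ.λ.λ.λ.1)
  [2] λ.λ.λ.λ.1

Answer: after 2 steps: λ.λ.λ.λ.1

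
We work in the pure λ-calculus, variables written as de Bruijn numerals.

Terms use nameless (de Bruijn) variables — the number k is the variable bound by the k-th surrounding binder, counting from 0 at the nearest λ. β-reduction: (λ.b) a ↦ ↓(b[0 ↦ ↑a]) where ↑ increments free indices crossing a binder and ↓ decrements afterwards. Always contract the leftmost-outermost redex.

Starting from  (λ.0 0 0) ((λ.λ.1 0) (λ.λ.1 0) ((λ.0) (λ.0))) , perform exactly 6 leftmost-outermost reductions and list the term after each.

  start: (λ.0 0 0) ((λ.λ.1 0) (λ.λ.1 0) ((λ.0) (λ.0)))
  step 1: (λ.λ.1 0) (λ.λ.1 0) ((λ.0) (λ.0)) ((λ.λ.1 0) (λ.λ.1 0) ((λ.0) (λ.0))) ((λ.λ.1 0) (λ.λ.1 0) ((λ.0) (λ.0)))
  step 2: (λ.(λ.λ.1 0) 0) ((λ.0) (λ.0)) ((λ.λ.1 0) (λ.λ.1 0) ((λ.0) (λ.0))) ((λ.λ.1 0) (λ.λ.1 0) ((λ.0) (λ.0)))
  step 3: (λ.λ.1 0) ((λ.0) (λ.0)) ((λ.λ.1 0) (λ.λ.1 0) ((λ.0) (λ.0))) ((λ.λ.1 0) (λ.λ.1 0) ((λ.0) (λ.0)))
  step 4: (λ.(λ.0) (λ.0) 0) ((λ.λ.1 0) (λ.λ.1 0) ((λ.0) (λ.0))) ((λ.λ.1 0) (λ.λ.1 0) ((λ.0) (λ.0)))
  step 5: (λ.0) (λ.0) ((λ.λ.1 0) (λ.λ.1 0) ((λ.0) (λ.0))) ((λ.λ.1 0) (λ.λ.1 0) ((λ.0) (λ.0)))
  step 6: (λ.0) ((λ.λ.1 0) (λ.λ.1 0) ((λ.0) (λ.0))) ((λ.λ.1 0) (λ.λ.1 0) ((λ.0) (λ.0)))

Answer: after 6 steps: (λ.0) ((λ.λ.1 0) (λ.λ.1 0) ((λ.0) (λ.0))) ((λ.λ.1 0) (λ.λ.1 0) ((λ.0) (λ.0)))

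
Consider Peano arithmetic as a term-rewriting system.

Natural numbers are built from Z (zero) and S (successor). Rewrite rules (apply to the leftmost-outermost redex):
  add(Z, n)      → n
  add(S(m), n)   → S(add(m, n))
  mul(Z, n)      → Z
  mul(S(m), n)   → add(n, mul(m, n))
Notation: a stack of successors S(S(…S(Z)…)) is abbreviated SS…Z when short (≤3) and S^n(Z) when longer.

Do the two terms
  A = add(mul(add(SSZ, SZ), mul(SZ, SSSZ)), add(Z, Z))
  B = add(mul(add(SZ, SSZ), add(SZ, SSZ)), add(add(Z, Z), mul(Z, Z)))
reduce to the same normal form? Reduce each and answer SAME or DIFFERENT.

Answer: SAME — A ⇓ S^9(Z), B ⇓ S^9(Z)

Derivation:
Term A:
  start: add(mul(add(SSZ, SZ), mul(SZ, SSSZ)), add(Z, Z))
  step 1: add(mul(S(add(SZ, SZ)), mul(SZ, SSSZ)), add(Z, Z))
  step 2: add(add(mul(SZ, SSSZ), mul(add(SZ, SZ), mul(SZ, SSSZ))), add(Z, Z))
  step 3: add(add(add(SSSZ, mul(Z, SSSZ)), mul(add(SZ, SZ), mul(SZ, SSSZ))), add(Z, Z))
  step 4: add(add(S(add(SSZ, mul(Z, SSSZ))), mul(add(SZ, SZ), mul(SZ, SSSZ))), add(Z, Z))
  step 5: add(S(add(add(SSZ, mul(Z, SSSZ)), mul(add(SZ, SZ), mul(SZ, SSSZ)))), add(Z, Z))
  step 6: S(add(add(add(SSZ, mul(Z, SSSZ)), mul(add(SZ, SZ), mul(SZ, SSSZ))), add(Z, Z)))
  step 7: S(add(add(S(add(SZ, mul(Z, SSSZ))), mul(add(SZ, SZ), mul(SZ, SSSZ))), add(Z, Z)))
  step 8: S(add(S(add(add(SZ, mul(Z, SSSZ)), mul(add(SZ, SZ), mul(SZ, SSSZ)))), add(Z, Z)))
  step 9: S(S(add(add(add(SZ, mul(Z, SSSZ)), mul(add(SZ, SZ), mul(SZ, SSSZ))), add(Z, Z))))
  step 10: S(S(add(add(S(add(Z, mul(Z, SSSZ))), mul(add(SZ, SZ), mul(SZ, SSSZ))), add(Z, Z))))
  step 11: S(S(add(S(add(add(Z, mul(Z, SSSZ)), mul(add(SZ, SZ), mul(SZ, SSSZ)))), add(Z, Z))))
  step 12: S(S(S(add(add(add(Z, mul(Z, SSSZ)), mul(add(SZ, SZ), mul(SZ, SSSZ))), add(Z, Z)))))
  step 13: S(S(S(add(add(mul(Z, SSSZ), mul(add(SZ, SZ), mul(SZ, SSSZ))), add(Z, Z)))))
  step 14: S(S(S(add(add(Z, mul(add(SZ, SZ), mul(SZ, SSSZ))), add(Z, Z)))))
  step 15: S(S(S(add(mul(add(SZ, SZ), mul(SZ, SSSZ)), add(Z, Z)))))
  step 16: S(S(S(add(mul(S(add(Z, SZ)), mul(SZ, SSSZ)), add(Z, Z)))))
  step 17: S(S(S(add(add(mul(SZ, SSSZ), mul(add(Z, SZ), mul(SZ, SSSZ))), add(Z, Z)))))
  step 18: S(S(S(add(add(add(SSSZ, mul(Z, SSSZ)), mul(add(Z, SZ), mul(SZ, SSSZ))), add(Z, Z)))))
  step 19: S(S(S(add(add(S(add(SSZ, mul(Z, SSSZ))), mul(add(Z, SZ), mul(SZ, SSSZ))), add(Z, Z)))))
  step 20: S(S(S(add(S(add(add(SSZ, mul(Z, SSSZ)), mul(add(Z, SZ), mul(SZ, SSSZ)))), add(Z, Z)))))
  step 21: S(S(S(S(add(add(add(SSZ, mul(Z, SSSZ)), mul(add(Z, SZ), mul(SZ, SSSZ))), add(Z, Z))))))
  step 22: S(S(S(S(add(add(S(add(SZ, mul(Z, SSSZ))), mul(add(Z, SZ), mul(SZ, SSSZ))), add(Z, Z))))))
  step 23: S(S(S(S(add(S(add(add(SZ, mul(Z, SSSZ)), mul(add(Z, SZ), mul(SZ, SSSZ)))), add(Z, Z))))))
  step 24: S(S(S(S(S(add(add(add(SZ, mul(Z, SSSZ)), mul(add(Z, SZ), mul(SZ, SSSZ))), add(Z, Z)))))))
  step 25: S(S(S(S(S(add(add(S(add(Z, mul(Z, SSSZ))), mul(add(Z, SZ), mul(SZ, SSSZ))), add(Z, Z)))))))
  step 26: S(S(S(S(S(add(S(add(add(Z, mul(Z, SSSZ)), mul(add(Z, SZ), mul(SZ, SSSZ)))), add(Z, Z)))))))
  step 27: S(S(S(S(S(S(add(add(add(Z, mul(Z, SSSZ)), mul(add(Z, SZ), mul(SZ, SSSZ))), add(Z, Z))))))))
  step 28: S(S(S(S(S(S(add(add(mul(Z, SSSZ), mul(add(Z, SZ), mul(SZ, SSSZ))), add(Z, Z))))))))
  step 29: S(S(S(S(S(S(add(add(Z, mul(add(Z, SZ), mul(SZ, SSSZ))), add(Z, Z))))))))
  step 30: S(S(S(S(S(S(add(mul(add(Z, SZ), mul(SZ, SSSZ)), add(Z, Z))))))))
  step 31: S(S(S(S(S(S(add(mul(SZ, mul(SZ, SSSZ)), add(Z, Z))))))))
  step 32: S(S(S(S(S(S(add(add(mul(SZ, SSSZ), mul(Z, mul(SZ, SSSZ))), add(Z, Z))))))))
  step 33: S(S(S(S(S(S(add(add(add(SSSZ, mul(Z, SSSZ)), mul(Z, mul(SZ, SSSZ))), add(Z, Z))))))))
  step 34: S(S(S(S(S(S(add(add(S(add(SSZ, mul(Z, SSSZ))), mul(Z, mul(SZ, SSSZ))), add(Z, Z))))))))
  step 35: S(S(S(S(S(S(add(S(add(add(SSZ, mul(Z, SSSZ)), mul(Z, mul(SZ, SSSZ)))), add(Z, Z))))))))
  step 36: S(S(S(S(S(S(S(add(add(add(SSZ, mul(Z, SSSZ)), mul(Z, mul(SZ, SSSZ))), add(Z, Z)))))))))
  step 37: S(S(S(S(S(S(S(add(add(S(add(SZ, mul(Z, SSSZ))), mul(Z, mul(SZ, SSSZ))), add(Z, Z)))))))))
  step 38: S(S(S(S(S(S(S(add(S(add(add(SZ, mul(Z, SSSZ)), mul(Z, mul(SZ, SSSZ)))), add(Z, Z)))))))))
  step 39: S(S(S(S(S(S(S(S(add(add(add(SZ, mul(Z, SSSZ)), mul(Z, mul(SZ, SSSZ))), add(Z, Z))))))))))
  step 40: S(S(S(S(S(S(S(S(add(add(S(add(Z, mul(Z, SSSZ))), mul(Z, mul(SZ, SSSZ))), add(Z, Z))))))))))
  step 41: S(S(S(S(S(S(S(S(add(S(add(add(Z, mul(Z, SSSZ)), mul(Z, mul(SZ, SSSZ)))), add(Z, Z))))))))))
  step 42: S(S(S(S(S(S(S(S(S(add(add(add(Z, mul(Z, SSSZ)), mul(Z, mul(SZ, SSSZ))), add(Z, Z)))))))))))
  step 43: S(S(S(S(S(S(S(S(S(add(add(mul(Z, SSSZ), mul(Z, mul(SZ, SSSZ))), add(Z, Z)))))))))))
  step 44: S(S(S(S(S(S(S(S(S(add(add(Z, mul(Z, mul(SZ, SSSZ))), add(Z, Z)))))))))))
  step 45: S(S(S(S(S(S(S(S(S(add(mul(Z, mul(SZ, SSSZ)), add(Z, Z)))))))))))
  step 46: S(S(S(S(S(S(S(S(S(add(Z, add(Z, Z)))))))))))
  step 47: S(S(S(S(S(S(S(S(S(add(Z, Z))))))))))
  step 48: S^9(Z)

Term B:
  start: add(mul(add(SZ, SSZ), add(SZ, SSZ)), add(add(Z, Z), mul(Z, Z)))
  step 1: add(mul(S(add(Z, SSZ)), add(SZ, SSZ)), add(add(Z, Z), mul(Z, Z)))
  step 2: add(add(add(SZ, SSZ), mul(add(Z, SSZ), add(SZ, SSZ))), add(add(Z, Z), mul(Z, Z)))
  step 3: add(add(S(add(Z, SSZ)), mul(add(Z, SSZ), add(SZ, SSZ))), add(add(Z, Z), mul(Z, Z)))
  step 4: add(S(add(add(Z, SSZ), mul(add(Z, SSZ), add(SZ, SSZ)))), add(add(Z, Z), mul(Z, Z)))
  step 5: S(add(add(add(Z, SSZ), mul(add(Z, SSZ), add(SZ, SSZ))), add(add(Z, Z), mul(Z, Z))))
  step 6: S(add(add(SSZ, mul(add(Z, SSZ), add(SZ, SSZ))), add(add(Z, Z), mul(Z, Z))))
  step 7: S(add(S(add(SZ, mul(add(Z, SSZ), add(SZ, SSZ)))), add(add(Z, Z), mul(Z, Z))))
  step 8: S(S(add(add(SZ, mul(add(Z, SSZ), add(SZ, SSZ))), add(add(Z, Z), mul(Z, Z)))))
  step 9: S(S(add(S(add(Z, mul(add(Z, SSZ), add(SZ, SSZ)))), add(add(Z, Z), mul(Z, Z)))))
  step 10: S(S(S(add(add(Z, mul(add(Z, SSZ), add(SZ, SSZ))), add(add(Z, Z), mul(Z, Z))))))
  step 11: S(S(S(add(mul(add(Z, SSZ), add(SZ, SSZ)), add(add(Z, Z), mul(Z, Z))))))
  step 12: S(S(S(add(mul(SSZ, add(SZ, SSZ)), add(add(Z, Z), mul(Z, Z))))))
  step 13: S(S(S(add(add(add(SZ, SSZ), mul(SZ, add(SZ, SSZ))), add(add(Z, Z), mul(Z, Z))))))
  step 14: S(S(S(add(add(S(add(Z, SSZ)), mul(SZ, add(SZ, SSZ))), add(add(Z, Z), mul(Z, Z))))))
  step 15: S(S(S(add(S(add(add(Z, SSZ), mul(SZ, add(SZ, SSZ)))), add(add(Z, Z), mul(Z, Z))))))
  step 16: S(S(S(S(add(add(add(Z, SSZ), mul(SZ, add(SZ, SSZ))), add(add(Z, Z), mul(Z, Z)))))))
  step 17: S(S(S(S(add(add(SSZ, mul(SZ, add(SZ, SSZ))), add(add(Z, Z), mul(Z, Z)))))))
  step 18: S(S(S(S(add(S(add(SZ, mul(SZ, add(SZ, SSZ)))), add(add(Z, Z), mul(Z, Z)))))))
  step 19: S(S(S(S(S(add(add(SZ, mul(SZ, add(SZ, SSZ))), add(add(Z, Z), mul(Z, Z))))))))
  step 20: S(S(S(S(S(add(S(add(Z, mul(SZ, add(SZ, SSZ)))), add(add(Z, Z), mul(Z, Z))))))))
  step 21: S(S(S(S(S(S(add(add(Z, mul(SZ, add(SZ, SSZ))), add(add(Z, Z), mul(Z, Z)))))))))
  step 22: S(S(S(S(S(S(add(mul(SZ, add(SZ, SSZ)), add(add(Z, Z), mul(Z, Z)))))))))
  step 23: S(S(S(S(S(S(add(add(add(SZ, SSZ), mul(Z, add(SZ, SSZ))), add(add(Z, Z), mul(Z, Z)))))))))
  step 24: S(S(S(S(S(S(add(add(S(add(Z, SSZ)), mul(Z, add(SZ, SSZ))), add(add(Z, Z), mul(Z, Z)))))))))
  step 25: S(S(S(S(S(S(add(S(add(add(Z, SSZ), mul(Z, add(SZ, SSZ)))), add(add(Z, Z), mul(Z, Z)))))))))
  step 26: S(S(S(S(S(S(S(add(add(add(Z, SSZ), mul(Z, add(SZ, SSZ))), add(add(Z, Z), mul(Z, Z))))))))))
  step 27: S(S(S(S(S(S(S(add(add(SSZ, mul(Z, add(SZ, SSZ))), add(add(Z, Z), mul(Z, Z))))))))))
  step 28: S(S(S(S(S(S(S(add(S(add(SZ, mul(Z, add(SZ, SSZ)))), add(add(Z, Z), mul(Z, Z))))))))))
  step 29: S(S(S(S(S(S(S(S(add(add(SZ, mul(Z, add(SZ, SSZ))), add(add(Z, Z), mul(Z, Z)))))))))))
  step 30: S(S(S(S(S(S(S(S(add(S(add(Z, mul(Z, add(SZ, SSZ)))), add(add(Z, Z), mul(Z, Z)))))))))))
  step 31: S(S(S(S(S(S(S(S(S(add(add(Z, mul(Z, add(SZ, SSZ))), add(add(Z, Z), mul(Z, Z))))))))))))
  step 32: S(S(S(S(S(S(S(S(S(add(mul(Z, add(SZ, SSZ)), add(add(Z, Z), mul(Z, Z))))))))))))
  step 33: S(S(S(S(S(S(S(S(S(add(Z, add(add(Z, Z), mul(Z, Z))))))))))))
  step 34: S(S(S(S(S(S(S(S(S(add(add(Z, Z), mul(Z, Z)))))))))))
  step 35: S(S(S(S(S(S(S(S(S(add(Z, mul(Z, Z)))))))))))
  step 36: S(S(S(S(S(S(S(S(S(mul(Z, Z))))))))))
  step 37: S^9(Z)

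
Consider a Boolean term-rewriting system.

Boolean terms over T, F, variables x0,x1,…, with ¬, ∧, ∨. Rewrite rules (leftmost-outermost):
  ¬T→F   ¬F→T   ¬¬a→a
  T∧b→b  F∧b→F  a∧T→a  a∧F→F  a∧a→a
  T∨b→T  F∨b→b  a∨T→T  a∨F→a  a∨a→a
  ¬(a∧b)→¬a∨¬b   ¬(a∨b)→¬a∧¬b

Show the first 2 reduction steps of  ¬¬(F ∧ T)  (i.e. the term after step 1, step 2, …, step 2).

Answer: after 2 steps: F

Derivation:
  start: ¬¬(F ∧ T)
  [1] F ∧ T
  [2] F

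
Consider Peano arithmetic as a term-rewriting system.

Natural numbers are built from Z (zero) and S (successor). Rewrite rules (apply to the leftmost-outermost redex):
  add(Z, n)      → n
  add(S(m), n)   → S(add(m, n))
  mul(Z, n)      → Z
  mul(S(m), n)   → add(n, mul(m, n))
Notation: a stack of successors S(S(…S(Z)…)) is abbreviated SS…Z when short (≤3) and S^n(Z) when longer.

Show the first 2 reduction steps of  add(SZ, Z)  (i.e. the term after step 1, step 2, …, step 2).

Answer: after 2 steps: SZ

Reduction:
  start: add(SZ, Z)
  →1  S(add(Z, Z))
  →2  SZ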